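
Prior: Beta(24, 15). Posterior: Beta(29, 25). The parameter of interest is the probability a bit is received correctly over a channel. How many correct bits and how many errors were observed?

5 correct bits and 10 errors

Under Beta–binomial conjugacy the posterior parameters are (α+s, β+f).
So s = 29 − 24 = 5 and f = 25 − 15 = 10.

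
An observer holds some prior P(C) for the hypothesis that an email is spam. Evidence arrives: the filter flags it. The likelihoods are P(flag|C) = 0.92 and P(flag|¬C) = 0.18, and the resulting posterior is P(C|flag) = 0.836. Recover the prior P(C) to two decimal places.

P(C) = 0.50

In odds form, posterior odds = prior odds × likelihood ratio, so prior odds = posterior odds ÷ LR.
Posterior odds = 0.836/(1−0.836) = 5.0976. LR = 0.92/0.18 = 5.1111.
Prior odds = 5.0976/5.1111 = 0.9974, so P(C) = 0.9974/(1+0.9974) ≈ 0.50.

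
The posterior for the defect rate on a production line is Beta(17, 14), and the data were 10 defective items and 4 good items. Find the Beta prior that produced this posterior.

Beta is conjugate to the binomial likelihood: posterior = Beta(a+s, b+f).
Subtract the data counts: 17−10=7, 14−4=10.

Beta(7, 10)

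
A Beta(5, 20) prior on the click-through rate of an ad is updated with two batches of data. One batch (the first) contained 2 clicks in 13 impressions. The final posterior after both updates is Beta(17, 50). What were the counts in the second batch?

Sequential conjugate updates are equivalent to a single update on the pooled data, so total successes = posterior α − prior α and total failures = posterior β − prior β.
Total across both batches: 17−5=12 clicks, 50−20=30 non-clicks.
Subtract the first batch: 12−2=10 clicks and 30−11=19 non-clicks.

10 clicks and 19 non-clicks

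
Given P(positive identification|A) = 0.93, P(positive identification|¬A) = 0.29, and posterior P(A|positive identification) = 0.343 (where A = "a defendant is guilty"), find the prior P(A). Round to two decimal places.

P(A) = 0.14

In odds form, posterior odds = prior odds × likelihood ratio, so prior odds = posterior odds ÷ LR.
Posterior odds = 0.343/(1−0.343) = 0.5221. LR = 0.93/0.29 = 3.2069.
Prior odds = 0.5221/3.2069 = 0.1628, so P(A) = 0.1628/(1+0.1628) ≈ 0.14.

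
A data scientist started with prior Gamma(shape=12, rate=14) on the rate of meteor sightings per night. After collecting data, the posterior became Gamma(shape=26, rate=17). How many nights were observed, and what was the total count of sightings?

n = 3 nights with total 14 sightings

A Gamma(α, β) prior (rate parametrization) on a Poisson rate with n observations summing to S gives posterior Gamma(α+S, β+n).
Matching: Σxᵢ = 26 − 12 = 14 and n = 17 − 14 = 3.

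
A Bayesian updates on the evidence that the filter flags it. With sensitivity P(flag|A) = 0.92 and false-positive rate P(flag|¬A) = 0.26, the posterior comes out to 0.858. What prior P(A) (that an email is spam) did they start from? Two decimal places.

Bayes' rule in odds form gives O(A|E) = O(A)·[P(E|A)/P(E|¬A)], hence O(A) = O(A|E)/LR.
Posterior odds = 0.858/(1−0.858) = 6.0423. LR = 0.92/0.26 = 3.5385.
Prior odds = 6.0423/3.5385 = 1.7076, so P(A) = 1.7076/(1+1.7076) ≈ 0.63.

P(A) = 0.63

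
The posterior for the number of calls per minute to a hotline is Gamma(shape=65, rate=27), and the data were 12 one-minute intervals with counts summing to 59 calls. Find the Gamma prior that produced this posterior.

Gamma–Poisson conjugacy: posterior shape = α + Σxᵢ, posterior rate = β + n.
So α = 65 − 59 = 6 and β = 27 − 12 = 15.

Gamma(shape=6, rate=15)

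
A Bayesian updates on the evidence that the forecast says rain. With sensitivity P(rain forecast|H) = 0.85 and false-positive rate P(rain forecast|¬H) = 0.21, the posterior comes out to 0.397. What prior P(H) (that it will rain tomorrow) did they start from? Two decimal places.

In odds form, posterior odds = prior odds × likelihood ratio, so prior odds = posterior odds ÷ LR.
Posterior odds = 0.397/(1−0.397) = 0.6584. LR = 0.85/0.21 = 4.0476.
Prior odds = 0.6584/4.0476 = 0.1627, so P(H) = 0.1627/(1+0.1627) ≈ 0.14.

P(H) = 0.14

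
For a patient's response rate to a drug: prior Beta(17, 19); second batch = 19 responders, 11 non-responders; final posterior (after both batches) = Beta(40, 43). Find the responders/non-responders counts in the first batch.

Because Beta–binomial updating is additive in the counts, the combined data contributed (α_post−α_prior, β_post−β_prior) successes and failures.
Total across both batches: 40−17=23 responders, 43−19=24 non-responders.
Subtract the second batch: 23−19=4 responders and 24−11=13 non-responders.

4 responders and 13 non-responders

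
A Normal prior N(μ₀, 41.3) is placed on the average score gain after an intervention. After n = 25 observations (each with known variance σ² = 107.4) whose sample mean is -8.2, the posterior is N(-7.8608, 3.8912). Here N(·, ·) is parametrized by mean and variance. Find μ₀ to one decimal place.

μ₀ = -4.6

With known observation variance, the Normal–Normal posterior has precision τ_n = τ₀ + n/σ² and mean μ_n = (τ₀μ₀ + (n/σ²)x̄)/τ_n.
Here τ₀ = 1/41.3 = 0.024213 and τ_data = 25/107.4 = 0.232775, so τ_n = 0.256988.
Rearranging for μ₀: μ₀ = (μ_n·τ_n − τ_data·x̄)/τ₀ = (-7.8608·0.256988 − 0.232775·-8.2) / 0.024213 = -0.111376/0.024213 ≈ -4.6.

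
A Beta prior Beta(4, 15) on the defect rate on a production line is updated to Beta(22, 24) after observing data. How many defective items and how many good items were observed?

18 defective items and 9 good items

Under Beta–binomial conjugacy the posterior parameters are (a+s, b+f).
So s = 22 − 4 = 18 and f = 24 − 15 = 9.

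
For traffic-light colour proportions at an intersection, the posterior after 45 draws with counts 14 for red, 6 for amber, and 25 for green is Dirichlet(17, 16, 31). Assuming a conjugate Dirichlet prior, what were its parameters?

For a Dirichlet(α) prior with multinomial counts c, the posterior is Dirichlet(α + c) componentwise.
Subtract each count from the matching posterior parameter: 17−14=3, 16−6=10, 31−25=6.

Dirichlet(3, 10, 6)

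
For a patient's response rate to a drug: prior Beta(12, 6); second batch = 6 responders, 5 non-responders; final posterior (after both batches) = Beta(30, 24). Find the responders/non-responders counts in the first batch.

Sequential conjugate updates are equivalent to a single update on the pooled data, so total successes = posterior α − prior α and total failures = posterior β − prior β.
Total across both batches: 30−12=18 responders, 24−6=18 non-responders.
Subtract the second batch: 18−6=12 responders and 18−5=13 non-responders.

12 responders and 13 non-responders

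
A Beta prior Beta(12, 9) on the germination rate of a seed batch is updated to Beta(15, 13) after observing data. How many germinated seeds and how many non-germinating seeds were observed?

Beta is conjugate to the binomial likelihood: posterior = Beta(a+s, b+f).
Match parameters: s=15−12=3, f=13−9=4.

3 germinated seeds and 4 non-germinating seeds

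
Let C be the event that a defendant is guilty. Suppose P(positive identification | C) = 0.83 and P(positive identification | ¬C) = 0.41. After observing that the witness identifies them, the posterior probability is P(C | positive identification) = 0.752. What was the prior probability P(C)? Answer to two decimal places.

Bayes' rule in odds form gives O(C|E) = O(C)·[P(E|C)/P(E|¬C)], hence O(C) = O(C|E)/LR.
Posterior odds = 0.752/(1−0.752) = 3.0323. LR = 0.83/0.41 = 2.0244.
Prior odds = 3.0323/2.0244 = 1.4979, so P(C) = 1.4979/(1+1.4979) ≈ 0.60.

P(C) = 0.60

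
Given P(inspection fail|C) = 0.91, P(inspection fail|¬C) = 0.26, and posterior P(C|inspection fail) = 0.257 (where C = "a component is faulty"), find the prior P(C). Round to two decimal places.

P(C) = 0.09

In odds form, posterior odds = prior odds × likelihood ratio, so prior odds = posterior odds ÷ LR.
Posterior odds = 0.257/(1−0.257) = 0.3459. LR = 0.91/0.26 = 3.5000.
Prior odds = 0.3459/3.5000 = 0.0988, so P(C) = 0.0988/(1+0.0988) ≈ 0.09.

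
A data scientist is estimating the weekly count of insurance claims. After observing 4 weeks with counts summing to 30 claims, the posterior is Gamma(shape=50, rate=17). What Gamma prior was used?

A Gamma(α, β) prior (rate parametrization) on a Poisson rate with n observations summing to S gives posterior Gamma(α+S, β+n).
So α = 50 − 30 = 20 and β = 17 − 4 = 13.

Gamma(shape=20, rate=13)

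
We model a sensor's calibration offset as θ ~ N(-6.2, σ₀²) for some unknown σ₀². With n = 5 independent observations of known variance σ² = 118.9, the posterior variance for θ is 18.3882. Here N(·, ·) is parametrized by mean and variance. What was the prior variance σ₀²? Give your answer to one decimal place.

For the Normal–Normal model with known σ², precisions add: τ_n = τ₀ + n/σ².
So 1/σ₀² = 1/18.3882 − 5/118.9 = 0.054383 − 0.042052 = 0.012331.
Hence σ₀² = 1/0.012331 ≈ 81.1.

σ₀² = 81.1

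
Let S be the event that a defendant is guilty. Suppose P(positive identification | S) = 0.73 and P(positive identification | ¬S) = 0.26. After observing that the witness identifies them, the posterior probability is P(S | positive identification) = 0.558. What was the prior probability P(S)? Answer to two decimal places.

P(S) = 0.31

Bayes' rule in odds form gives O(S|E) = O(S)·[P(E|S)/P(E|¬S)], hence O(S) = O(S|E)/LR.
Posterior odds = 0.558/(1−0.558) = 1.2624. LR = 0.73/0.26 = 2.8077.
Prior odds = 1.2624/2.8077 = 0.4496, so P(S) = 0.4496/(1+0.4496) ≈ 0.31.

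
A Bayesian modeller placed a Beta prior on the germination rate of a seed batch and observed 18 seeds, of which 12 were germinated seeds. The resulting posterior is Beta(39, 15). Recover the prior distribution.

Under Beta–binomial conjugacy the posterior parameters are (α+s, β+f).
Subtract the data counts: 39−12=27, 15−6=9.

Beta(27, 9)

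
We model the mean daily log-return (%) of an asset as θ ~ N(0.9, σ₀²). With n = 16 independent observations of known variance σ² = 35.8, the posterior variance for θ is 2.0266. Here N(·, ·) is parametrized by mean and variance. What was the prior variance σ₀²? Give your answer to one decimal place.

σ₀² = 21.5

Posterior precision equals prior precision plus data precision: 1/σ_n² = 1/σ₀² + n/σ².
So 1/σ₀² = 1/2.0266 − 16/35.8 = 0.493437 − 0.446927 = 0.046510.
Hence σ₀² = 1/0.046510 ≈ 21.5.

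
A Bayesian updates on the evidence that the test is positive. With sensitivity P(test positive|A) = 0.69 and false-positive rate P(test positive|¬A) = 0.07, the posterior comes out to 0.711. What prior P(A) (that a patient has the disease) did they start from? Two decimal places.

Bayes' rule in odds form gives O(A|E) = O(A)·[P(E|A)/P(E|¬A)], hence O(A) = O(A|E)/LR.
Posterior odds = 0.711/(1−0.711) = 2.4602. LR = 0.69/0.07 = 9.8571.
Prior odds = 2.4602/9.8571 = 0.2496, so P(A) = 0.2496/(1+0.2496) ≈ 0.20.

P(A) = 0.20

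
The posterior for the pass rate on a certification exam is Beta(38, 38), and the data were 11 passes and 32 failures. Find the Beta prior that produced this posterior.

Beta(27, 6)

Under Beta–binomial conjugacy the posterior parameters are (α+s, β+f).
So α = 38 − 11 = 27 and β = 38 − 32 = 6.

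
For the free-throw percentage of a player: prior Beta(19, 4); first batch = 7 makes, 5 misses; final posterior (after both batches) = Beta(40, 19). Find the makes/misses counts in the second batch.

Sequential conjugate updates are equivalent to a single update on the pooled data, so total successes = posterior α − prior α and total failures = posterior β − prior β.
Total across both batches: 40−19=21 makes, 19−4=15 misses.
Subtract the first batch: 21−7=14 makes and 15−5=10 misses.

14 makes and 10 misses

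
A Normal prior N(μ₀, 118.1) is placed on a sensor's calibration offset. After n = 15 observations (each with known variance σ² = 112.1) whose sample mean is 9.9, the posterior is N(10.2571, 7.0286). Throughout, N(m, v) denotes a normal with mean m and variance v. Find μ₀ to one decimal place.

μ₀ = 15.9

The posterior mean is a precision-weighted average: μ_n = (τ₀μ₀ + τ_data·x̄)/(τ₀+τ_data), with τ₀=1/σ₀² and τ_data=n/σ².
Here τ₀ = 1/118.1 = 0.008467 and τ_data = 15/112.1 = 0.133809, so τ_n = 0.142276.
Rearranging for μ₀: μ₀ = (μ_n·τ_n − τ_data·x̄)/τ₀ = (10.2571·0.142276 − 0.133809·9.9) / 0.008467 = 0.134630/0.008467 ≈ 15.9.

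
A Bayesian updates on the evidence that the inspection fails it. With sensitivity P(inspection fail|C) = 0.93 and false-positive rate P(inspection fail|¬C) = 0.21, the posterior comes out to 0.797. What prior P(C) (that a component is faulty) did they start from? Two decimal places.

In odds form, posterior odds = prior odds × likelihood ratio, so prior odds = posterior odds ÷ LR.
Posterior odds = 0.797/(1−0.797) = 3.9261. LR = 0.93/0.21 = 4.4286.
Prior odds = 3.9261/4.4286 = 0.8865, so P(C) = 0.8865/(1+0.8865) ≈ 0.47.

P(C) = 0.47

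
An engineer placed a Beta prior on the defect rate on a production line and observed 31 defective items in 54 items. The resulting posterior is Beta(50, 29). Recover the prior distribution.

A Beta(a, b) prior with s successes and f failures in binomial data gives a Beta(a+s, b+f) posterior.
So a = 50 − 31 = 19 and b = 29 − 23 = 6.

Beta(19, 6)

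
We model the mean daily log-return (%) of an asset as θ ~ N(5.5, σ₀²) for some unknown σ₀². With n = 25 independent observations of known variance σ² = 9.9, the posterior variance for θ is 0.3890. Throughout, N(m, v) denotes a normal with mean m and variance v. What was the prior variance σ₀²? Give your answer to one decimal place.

σ₀² = 22.0

For the Normal–Normal model with known σ², precisions add: τ_n = τ₀ + n/σ².
So 1/σ₀² = 1/0.3890 − 25/9.9 = 2.570694 − 2.525253 = 0.045441.
Hence σ₀² = 1/0.045441 ≈ 22.0.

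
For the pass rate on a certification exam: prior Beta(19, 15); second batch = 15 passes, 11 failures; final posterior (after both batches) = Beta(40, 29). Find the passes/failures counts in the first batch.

6 passes and 3 failures

Because Beta–binomial updating is additive in the counts, the combined data contributed (α_post−α_prior, β_post−β_prior) successes and failures.
Total across both batches: 40−19=21 passes, 29−15=14 failures.
Subtract the second batch: 21−15=6 passes and 14−11=3 failures.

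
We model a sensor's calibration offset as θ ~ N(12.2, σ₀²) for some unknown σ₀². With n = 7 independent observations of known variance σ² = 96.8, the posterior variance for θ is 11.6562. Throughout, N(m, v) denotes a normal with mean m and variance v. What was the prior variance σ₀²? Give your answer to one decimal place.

σ₀² = 74.2

For the Normal–Normal model with known σ², precisions add: τ_n = τ₀ + n/σ².
So 1/σ₀² = 1/11.6562 − 7/96.8 = 0.085791 − 0.072314 = 0.013477.
Hence σ₀² = 1/0.013477 ≈ 74.2.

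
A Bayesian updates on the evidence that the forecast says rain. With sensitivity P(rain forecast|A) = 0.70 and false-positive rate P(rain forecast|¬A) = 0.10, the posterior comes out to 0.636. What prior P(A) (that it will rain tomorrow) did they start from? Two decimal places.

Bayes' rule in odds form gives O(A|E) = O(A)·[P(E|A)/P(E|¬A)], hence O(A) = O(A|E)/LR.
Posterior odds = 0.636/(1−0.636) = 1.7473. LR = 0.70/0.10 = 7.0000.
Prior odds = 1.7473/7.0000 = 0.2496, so P(A) = 0.2496/(1+0.2496) ≈ 0.20.

P(A) = 0.20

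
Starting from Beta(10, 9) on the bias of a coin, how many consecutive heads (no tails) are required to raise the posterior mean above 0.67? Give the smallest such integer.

After k heads and 0 tails the posterior is Beta(10+k, 9), with mean (10+k)/(10+9+k).
Set (10+k)/(19+k) > 0.67 and solve: k > (0.67·19 − 10)/(1 − 0.67) = 8.273.
The smallest integer exceeding 8.273 is 9.

k = 9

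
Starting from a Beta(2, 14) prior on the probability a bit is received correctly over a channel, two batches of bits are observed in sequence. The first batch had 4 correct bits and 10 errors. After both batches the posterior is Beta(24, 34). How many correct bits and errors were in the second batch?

18 correct bits and 10 errors

Sequential conjugate updates are equivalent to a single update on the pooled data, so total successes = posterior α − prior α and total failures = posterior β − prior β.
Total across both batches: 24−2=22 correct bits, 34−14=20 errors.
Subtract the first batch: 22−4=18 correct bits and 20−10=10 errors.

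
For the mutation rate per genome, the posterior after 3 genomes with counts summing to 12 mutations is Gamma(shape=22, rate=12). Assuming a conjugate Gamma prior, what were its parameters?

Gamma–Poisson conjugacy: posterior shape = α + Σxᵢ, posterior rate = β + n.
So α = 22 − 12 = 10 and β = 12 − 3 = 9.

Gamma(shape=10, rate=9)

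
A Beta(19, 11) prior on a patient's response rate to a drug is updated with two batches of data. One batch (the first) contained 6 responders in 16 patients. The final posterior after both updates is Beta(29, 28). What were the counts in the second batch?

4 responders and 7 non-responders

Sequential conjugate updates are equivalent to a single update on the pooled data, so total successes = posterior α − prior α and total failures = posterior β − prior β.
Total across both batches: 29−19=10 responders, 28−11=17 non-responders.
Subtract the first batch: 10−6=4 responders and 17−10=7 non-responders.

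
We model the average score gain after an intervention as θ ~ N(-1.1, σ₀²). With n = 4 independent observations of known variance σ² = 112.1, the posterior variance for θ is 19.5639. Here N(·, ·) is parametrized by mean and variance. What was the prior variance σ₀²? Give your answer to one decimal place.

σ₀² = 64.8

For the Normal–Normal model with known σ², precisions add: τ_n = τ₀ + n/σ².
So 1/σ₀² = 1/19.5639 − 4/112.1 = 0.051115 − 0.035682 = 0.015433.
Hence σ₀² = 1/0.015433 ≈ 64.8.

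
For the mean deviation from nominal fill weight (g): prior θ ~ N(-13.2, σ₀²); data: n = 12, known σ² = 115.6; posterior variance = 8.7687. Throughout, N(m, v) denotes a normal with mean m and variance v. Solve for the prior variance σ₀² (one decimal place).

σ₀² = 97.7

For the Normal–Normal model with known σ², precisions add: τ_n = τ₀ + n/σ².
So 1/σ₀² = 1/8.7687 − 12/115.6 = 0.114042 − 0.103806 = 0.010236.
Hence σ₀² = 1/0.010236 ≈ 97.7.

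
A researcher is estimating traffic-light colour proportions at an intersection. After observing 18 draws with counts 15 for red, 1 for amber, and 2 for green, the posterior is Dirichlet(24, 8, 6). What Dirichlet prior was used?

Dirichlet(9, 7, 4)

For a Dirichlet(α) prior with multinomial counts c, the posterior is Dirichlet(α + c) componentwise.
Subtract each count from the matching posterior parameter: 24−15=9, 8−1=7, 6−2=4.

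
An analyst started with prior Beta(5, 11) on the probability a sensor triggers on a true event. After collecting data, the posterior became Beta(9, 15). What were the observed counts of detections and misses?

Beta is conjugate to the binomial likelihood: posterior = Beta(a+s, b+f).
So s = 9 − 5 = 4 and f = 15 − 11 = 4.

4 detections and 4 misses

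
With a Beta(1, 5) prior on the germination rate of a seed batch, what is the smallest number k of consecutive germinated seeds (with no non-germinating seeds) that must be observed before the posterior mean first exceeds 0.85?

k = 28

After k germinated seeds and 0 non-germinating seeds the posterior is Beta(1+k, 5), with mean (1+k)/(1+5+k).
Set (1+k)/(6+k) > 0.85 and solve: k > (0.85·6 − 1)/(1 − 0.85) = 27.333.
The smallest integer exceeding 27.333 is 28, and checking k=28: (29)/(34) = 0.8529 > 0.85.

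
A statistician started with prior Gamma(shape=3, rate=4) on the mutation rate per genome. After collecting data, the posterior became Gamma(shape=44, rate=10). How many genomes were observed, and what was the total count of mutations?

Gamma–Poisson conjugacy: posterior shape = α + Σxᵢ, posterior rate = β + n.
Matching: Σxᵢ = 44 − 3 = 41 and n = 10 − 4 = 6.

n = 6 genomes with total 41 mutations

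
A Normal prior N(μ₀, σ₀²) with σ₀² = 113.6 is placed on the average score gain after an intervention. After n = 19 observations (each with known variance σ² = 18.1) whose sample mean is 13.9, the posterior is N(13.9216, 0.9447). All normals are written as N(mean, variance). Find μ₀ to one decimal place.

μ₀ = 16.5

With known observation variance, the Normal–Normal posterior has precision τ_n = τ₀ + n/σ² and mean μ_n = (τ₀μ₀ + (n/σ²)x̄)/τ_n.
Here τ₀ = 1/113.6 = 0.008803 and τ_data = 19/18.1 = 1.049724, so τ_n = 1.058527.
Rearranging for μ₀: μ₀ = (μ_n·τ_n − τ_data·x̄)/τ₀ = (13.9216·1.058527 − 1.049724·13.9) / 0.008803 = 0.145226/0.008803 ≈ 16.5.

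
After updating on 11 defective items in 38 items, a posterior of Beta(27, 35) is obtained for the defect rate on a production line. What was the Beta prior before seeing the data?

A Beta(α, β) prior with s successes and f failures in binomial data gives a Beta(α+s, β+f) posterior.
Subtract the data counts: 27−11=16, 35−27=8.

Beta(16, 8)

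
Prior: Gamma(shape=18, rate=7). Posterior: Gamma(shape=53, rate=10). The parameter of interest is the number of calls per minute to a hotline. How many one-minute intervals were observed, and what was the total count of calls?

n = 3 one-minute intervals with total 35 calls

Gamma–Poisson conjugacy: posterior shape = α + Σxᵢ, posterior rate = β + n.
Matching: Σxᵢ = 53 − 18 = 35 and n = 10 − 7 = 3.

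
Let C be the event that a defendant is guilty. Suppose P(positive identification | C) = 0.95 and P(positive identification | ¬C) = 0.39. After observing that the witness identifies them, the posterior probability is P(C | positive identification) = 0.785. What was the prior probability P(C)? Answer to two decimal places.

P(C) = 0.60

Bayes' rule in odds form gives O(C|E) = O(C)·[P(E|C)/P(E|¬C)], hence O(C) = O(C|E)/LR.
Posterior odds = 0.785/(1−0.785) = 3.6512. LR = 0.95/0.39 = 2.4359.
Prior odds = 3.6512/2.4359 = 1.4989, so P(C) = 1.4989/(1+1.4989) ≈ 0.60.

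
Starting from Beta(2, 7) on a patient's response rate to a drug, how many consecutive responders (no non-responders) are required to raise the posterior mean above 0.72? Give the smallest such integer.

k = 17

After k responders and 0 non-responders the posterior is Beta(2+k, 7), with mean (2+k)/(2+7+k).
Set (2+k)/(9+k) > 0.72 and solve: k > (0.72·9 − 2)/(1 − 0.72) = 16.000.
The smallest integer exceeding 16.000 is 17.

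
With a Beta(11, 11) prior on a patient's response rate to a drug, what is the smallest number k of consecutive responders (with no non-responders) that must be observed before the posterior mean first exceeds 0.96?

k = 254

After k responders and 0 non-responders the posterior is Beta(11+k, 11), with mean (11+k)/(11+11+k).
Set (11+k)/(22+k) > 0.96 and solve: k > (0.96·22 − 11)/(1 − 0.96) = 253.000.
The smallest integer exceeding 253.000 is 254, and checking k=254: (265)/(276) = 0.9601 > 0.96.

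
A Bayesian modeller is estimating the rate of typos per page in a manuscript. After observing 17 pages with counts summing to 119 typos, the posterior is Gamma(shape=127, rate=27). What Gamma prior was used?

Gamma(shape=8, rate=10)

Gamma–Poisson conjugacy: posterior shape = α + Σxᵢ, posterior rate = β + n.
So α = 127 − 119 = 8 and β = 27 − 17 = 10.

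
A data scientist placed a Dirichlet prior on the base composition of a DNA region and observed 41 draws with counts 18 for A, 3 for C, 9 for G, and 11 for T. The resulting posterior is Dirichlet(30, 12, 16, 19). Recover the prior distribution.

Dirichlet(12, 9, 7, 8)

For a Dirichlet(α) prior with multinomial counts c, the posterior is Dirichlet(α + c) componentwise.
Subtract each count from the matching posterior parameter: 30−18=12, 12−3=9, 16−9=7, 19−11=8.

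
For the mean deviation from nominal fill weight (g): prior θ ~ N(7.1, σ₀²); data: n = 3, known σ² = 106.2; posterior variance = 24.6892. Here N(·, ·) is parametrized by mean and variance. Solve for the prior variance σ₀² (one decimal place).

σ₀² = 81.6

For the Normal–Normal model with known σ², precisions add: τ_n = τ₀ + n/σ².
So 1/σ₀² = 1/24.6892 − 3/106.2 = 0.040504 − 0.028249 = 0.012255.
Hence σ₀² = 1/0.012255 ≈ 81.6.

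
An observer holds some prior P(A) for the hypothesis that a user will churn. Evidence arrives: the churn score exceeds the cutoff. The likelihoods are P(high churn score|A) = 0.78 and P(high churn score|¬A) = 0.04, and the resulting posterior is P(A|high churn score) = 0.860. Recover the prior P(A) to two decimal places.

In odds form, posterior odds = prior odds × likelihood ratio, so prior odds = posterior odds ÷ LR.
Posterior odds = 0.860/(1−0.860) = 6.1429. LR = 0.78/0.04 = 19.5000.
Prior odds = 6.1429/19.5000 = 0.3150, so P(A) = 0.3150/(1+0.3150) ≈ 0.24.

P(A) = 0.24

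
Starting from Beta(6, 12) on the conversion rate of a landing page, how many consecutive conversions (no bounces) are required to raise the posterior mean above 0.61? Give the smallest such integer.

After k conversions and 0 bounces the posterior is Beta(6+k, 12), with mean (6+k)/(6+12+k).
Set (6+k)/(18+k) > 0.61 and solve: k > (0.61·18 − 6)/(1 − 0.61) = 12.769.
The smallest integer exceeding 12.769 is 13.

k = 13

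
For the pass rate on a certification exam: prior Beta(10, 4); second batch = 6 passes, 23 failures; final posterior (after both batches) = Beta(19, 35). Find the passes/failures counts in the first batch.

Because Beta–binomial updating is additive in the counts, the combined data contributed (α_post−α_prior, β_post−β_prior) successes and failures.
Total across both batches: 19−10=9 passes, 35−4=31 failures.
Subtract the second batch: 9−6=3 passes and 31−23=8 failures.

3 passes and 8 failures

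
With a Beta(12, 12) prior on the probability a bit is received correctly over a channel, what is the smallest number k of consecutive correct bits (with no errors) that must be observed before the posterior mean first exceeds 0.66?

k = 12

After k correct bits and 0 errors the posterior is Beta(12+k, 12), with mean (12+k)/(12+12+k).
Set (12+k)/(24+k) > 0.66 and solve: k > (0.66·24 − 12)/(1 − 0.66) = 11.294.
The smallest integer exceeding 11.294 is 12.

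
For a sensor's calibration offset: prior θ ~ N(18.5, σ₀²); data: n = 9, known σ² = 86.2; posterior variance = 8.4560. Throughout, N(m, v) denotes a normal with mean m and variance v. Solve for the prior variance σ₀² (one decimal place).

σ₀² = 72.2

Posterior precision equals prior precision plus data precision: 1/σ_n² = 1/σ₀² + n/σ².
So 1/σ₀² = 1/8.4560 − 9/86.2 = 0.118259 − 0.104408 = 0.013851.
Hence σ₀² = 1/0.013851 ≈ 72.2.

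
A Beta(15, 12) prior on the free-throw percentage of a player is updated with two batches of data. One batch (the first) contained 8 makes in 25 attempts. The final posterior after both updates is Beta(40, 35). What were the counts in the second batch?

Sequential conjugate updates are equivalent to a single update on the pooled data, so total successes = posterior α − prior α and total failures = posterior β − prior β.
Total across both batches: 40−15=25 makes, 35−12=23 misses.
Subtract the first batch: 25−8=17 makes and 23−17=6 misses.

17 makes and 6 misses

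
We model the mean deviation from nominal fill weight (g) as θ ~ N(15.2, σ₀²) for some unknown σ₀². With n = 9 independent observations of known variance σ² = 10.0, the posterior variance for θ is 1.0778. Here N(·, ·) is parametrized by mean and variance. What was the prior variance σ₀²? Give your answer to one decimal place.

For the Normal–Normal model with known σ², precisions add: τ_n = τ₀ + n/σ².
So 1/σ₀² = 1/1.0778 − 9/10.0 = 0.927816 − 0.900000 = 0.027816.
Hence σ₀² = 1/0.027816 ≈ 36.0.

σ₀² = 36.0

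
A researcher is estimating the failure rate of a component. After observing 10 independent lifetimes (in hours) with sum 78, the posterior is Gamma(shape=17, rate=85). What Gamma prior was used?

Gamma(shape=7, rate=7)

Gamma–exponential conjugacy: posterior shape = α + n, posterior rate = β + Σtᵢ.
So α = 17 − 10 = 7 and β = 85 − 78 = 7.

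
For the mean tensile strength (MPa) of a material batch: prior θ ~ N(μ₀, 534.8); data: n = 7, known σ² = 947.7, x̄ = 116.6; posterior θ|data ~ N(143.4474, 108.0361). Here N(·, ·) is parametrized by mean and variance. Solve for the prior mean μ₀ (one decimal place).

With known observation variance, the Normal–Normal posterior has precision τ_n = τ₀ + n/σ² and mean μ_n = (τ₀μ₀ + (n/σ²)x̄)/τ_n.
Here τ₀ = 1/534.8 = 0.001870 and τ_data = 7/947.7 = 0.007386, so τ_n = 0.009256.
Rearranging for μ₀: μ₀ = (μ_n·τ_n − τ_data·x̄)/τ₀ = (143.4474·0.009256 − 0.007386·116.6) / 0.001870 = 0.466542/0.001870 ≈ 249.5.

μ₀ = 249.5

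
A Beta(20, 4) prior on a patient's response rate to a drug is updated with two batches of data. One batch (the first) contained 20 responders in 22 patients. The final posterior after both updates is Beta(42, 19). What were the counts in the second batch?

Because Beta–binomial updating is additive in the counts, the combined data contributed (α_post−α_prior, β_post−β_prior) successes and failures.
Total across both batches: 42−20=22 responders, 19−4=15 non-responders.
Subtract the first batch: 22−20=2 responders and 15−2=13 non-responders.

2 responders and 13 non-responders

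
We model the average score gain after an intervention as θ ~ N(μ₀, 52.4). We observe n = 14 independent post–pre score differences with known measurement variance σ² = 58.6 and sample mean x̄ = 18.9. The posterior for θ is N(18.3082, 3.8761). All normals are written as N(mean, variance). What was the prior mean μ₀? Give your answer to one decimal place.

The posterior mean is a precision-weighted average: μ_n = (τ₀μ₀ + τ_data·x̄)/(τ₀+τ_data), with τ₀=1/σ₀² and τ_data=n/σ².
Here τ₀ = 1/52.4 = 0.019084 and τ_data = 14/58.6 = 0.238908, so τ_n = 0.257992.
Rearranging for μ₀: μ₀ = (μ_n·τ_n − τ_data·x̄)/τ₀ = (18.3082·0.257992 − 0.238908·18.9) / 0.019084 = 0.208008/0.019084 ≈ 10.9.

μ₀ = 10.9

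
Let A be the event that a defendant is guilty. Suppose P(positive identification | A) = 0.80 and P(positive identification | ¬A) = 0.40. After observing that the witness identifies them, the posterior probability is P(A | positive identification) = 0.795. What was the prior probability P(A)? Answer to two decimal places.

Bayes' rule in odds form gives O(A|E) = O(A)·[P(E|A)/P(E|¬A)], hence O(A) = O(A|E)/LR.
Posterior odds = 0.795/(1−0.795) = 3.8780. LR = 0.80/0.40 = 2.0000.
Prior odds = 3.8780/2.0000 = 1.9390, so P(A) = 1.9390/(1+1.9390) ≈ 0.66.

P(A) = 0.66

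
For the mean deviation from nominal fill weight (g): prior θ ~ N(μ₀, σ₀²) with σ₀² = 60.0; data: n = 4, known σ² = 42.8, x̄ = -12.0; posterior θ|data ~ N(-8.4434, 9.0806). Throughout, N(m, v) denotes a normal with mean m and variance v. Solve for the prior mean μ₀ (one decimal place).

μ₀ = 11.5

The posterior mean is a precision-weighted average: μ_n = (τ₀μ₀ + τ_data·x̄)/(τ₀+τ_data), with τ₀=1/σ₀² and τ_data=n/σ².
Here τ₀ = 1/60.0 = 0.016667 and τ_data = 4/42.8 = 0.093458, so τ_n = 0.110125.
Rearranging for μ₀: μ₀ = (μ_n·τ_n − τ_data·x̄)/τ₀ = (-8.4434·0.110125 − 0.093458·-12.0) / 0.016667 = 0.191667/0.016667 ≈ 11.5.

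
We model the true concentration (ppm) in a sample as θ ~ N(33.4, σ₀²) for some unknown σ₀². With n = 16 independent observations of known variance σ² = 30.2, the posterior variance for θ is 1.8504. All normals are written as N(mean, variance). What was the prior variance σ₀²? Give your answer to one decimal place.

σ₀² = 94.1

Posterior precision equals prior precision plus data precision: 1/σ_n² = 1/σ₀² + n/σ².
So 1/σ₀² = 1/1.8504 − 16/30.2 = 0.540424 − 0.529801 = 0.010623.
Hence σ₀² = 1/0.010623 ≈ 94.1.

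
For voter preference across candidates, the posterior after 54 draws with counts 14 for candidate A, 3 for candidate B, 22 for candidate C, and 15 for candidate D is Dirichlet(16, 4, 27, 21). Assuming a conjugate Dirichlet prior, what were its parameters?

Dirichlet(2, 1, 5, 6)

For a Dirichlet(α) prior with multinomial counts c, the posterior is Dirichlet(α + c) componentwise.
Subtract each count from the matching posterior parameter: 16−14=2, 4−3=1, 27−22=5, 21−15=6.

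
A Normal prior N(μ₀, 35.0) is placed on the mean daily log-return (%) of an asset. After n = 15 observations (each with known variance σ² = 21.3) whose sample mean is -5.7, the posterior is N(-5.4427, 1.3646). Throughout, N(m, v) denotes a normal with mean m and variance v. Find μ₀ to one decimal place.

μ₀ = 0.9

With known observation variance, the Normal–Normal posterior has precision τ_n = τ₀ + n/σ² and mean μ_n = (τ₀μ₀ + (n/σ²)x̄)/τ_n.
Here τ₀ = 1/35.0 = 0.028571 and τ_data = 15/21.3 = 0.704225, so τ_n = 0.732796.
Rearranging for μ₀: μ₀ = (μ_n·τ_n − τ_data·x̄)/τ₀ = (-5.4427·0.732796 − 0.704225·-5.7) / 0.028571 = 0.025694/0.028571 ≈ 0.9.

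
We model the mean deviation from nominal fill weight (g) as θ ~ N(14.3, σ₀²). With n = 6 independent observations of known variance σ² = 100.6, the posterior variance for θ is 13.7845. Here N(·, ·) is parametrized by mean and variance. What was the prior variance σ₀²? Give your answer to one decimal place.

Posterior precision equals prior precision plus data precision: 1/σ_n² = 1/σ₀² + n/σ².
So 1/σ₀² = 1/13.7845 − 6/100.6 = 0.072545 − 0.059642 = 0.012903.
Hence σ₀² = 1/0.012903 ≈ 77.5.

σ₀² = 77.5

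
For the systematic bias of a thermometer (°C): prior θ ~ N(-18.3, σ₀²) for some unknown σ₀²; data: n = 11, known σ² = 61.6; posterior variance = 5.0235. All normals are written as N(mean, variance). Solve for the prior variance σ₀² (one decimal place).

For the Normal–Normal model with known σ², precisions add: τ_n = τ₀ + n/σ².
So 1/σ₀² = 1/5.0235 − 11/61.6 = 0.199064 − 0.178571 = 0.020493.
Hence σ₀² = 1/0.020493 ≈ 48.8.

σ₀² = 48.8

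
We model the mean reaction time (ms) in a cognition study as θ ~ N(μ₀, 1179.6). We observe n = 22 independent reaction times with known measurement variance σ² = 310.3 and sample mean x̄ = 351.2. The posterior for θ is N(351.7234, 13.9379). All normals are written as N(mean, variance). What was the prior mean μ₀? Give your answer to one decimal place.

The posterior mean is a precision-weighted average: μ_n = (τ₀μ₀ + τ_data·x̄)/(τ₀+τ_data), with τ₀=1/σ₀² and τ_data=n/σ².
Here τ₀ = 1/1179.6 = 0.000848 and τ_data = 22/310.3 = 0.070899, so τ_n = 0.071747.
Rearranging for μ₀: μ₀ = (μ_n·τ_n − τ_data·x̄)/τ₀ = (351.7234·0.071747 − 0.070899·351.2) / 0.000848 = 0.335370/0.000848 ≈ 395.5.

μ₀ = 395.5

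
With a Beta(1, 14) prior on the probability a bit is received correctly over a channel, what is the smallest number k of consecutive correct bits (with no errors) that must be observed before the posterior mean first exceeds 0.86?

After k correct bits and 0 errors the posterior is Beta(1+k, 14), with mean (1+k)/(1+14+k).
Set (1+k)/(15+k) > 0.86 and solve: k > (0.86·15 − 1)/(1 − 0.86) = 85.000.
The smallest integer exceeding 85.000 is 86.

k = 86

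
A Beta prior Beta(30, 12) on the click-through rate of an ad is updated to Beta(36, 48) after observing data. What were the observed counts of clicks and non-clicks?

6 clicks and 36 non-clicks

Beta is conjugate to the binomial likelihood: posterior = Beta(a+s, b+f).
Match parameters: s=36−30=6, f=48−12=36.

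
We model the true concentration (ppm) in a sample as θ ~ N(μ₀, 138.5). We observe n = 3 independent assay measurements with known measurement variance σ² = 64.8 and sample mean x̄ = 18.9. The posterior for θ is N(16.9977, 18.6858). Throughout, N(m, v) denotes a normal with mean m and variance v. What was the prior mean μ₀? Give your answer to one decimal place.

μ₀ = 4.8

With known observation variance, the Normal–Normal posterior has precision τ_n = τ₀ + n/σ² and mean μ_n = (τ₀μ₀ + (n/σ²)x̄)/τ_n.
Here τ₀ = 1/138.5 = 0.007220 and τ_data = 3/64.8 = 0.046296, so τ_n = 0.053516.
Rearranging for μ₀: μ₀ = (μ_n·τ_n − τ_data·x̄)/τ₀ = (16.9977·0.053516 − 0.046296·18.9) / 0.007220 = 0.034655/0.007220 ≈ 4.8.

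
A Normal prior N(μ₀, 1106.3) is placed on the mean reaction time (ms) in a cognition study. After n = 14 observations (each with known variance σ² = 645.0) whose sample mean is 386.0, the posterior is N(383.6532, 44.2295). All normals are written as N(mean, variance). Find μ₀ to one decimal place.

μ₀ = 327.3

The posterior mean is a precision-weighted average: μ_n = (τ₀μ₀ + τ_data·x̄)/(τ₀+τ_data), with τ₀=1/σ₀² and τ_data=n/σ².
Here τ₀ = 1/1106.3 = 0.000904 and τ_data = 14/645.0 = 0.021705, so τ_n = 0.022609.
Rearranging for μ₀: μ₀ = (μ_n·τ_n − τ_data·x̄)/τ₀ = (383.6532·0.022609 − 0.021705·386.0) / 0.000904 = 0.295885/0.000904 ≈ 327.3.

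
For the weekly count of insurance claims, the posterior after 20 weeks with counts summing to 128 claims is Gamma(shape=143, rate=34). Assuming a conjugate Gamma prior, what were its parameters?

Gamma(shape=15, rate=14)

A Gamma(α, β) prior (rate parametrization) on a Poisson rate with n observations summing to S gives posterior Gamma(α+S, β+n).
So α = 143 − 128 = 15 and β = 34 − 20 = 14.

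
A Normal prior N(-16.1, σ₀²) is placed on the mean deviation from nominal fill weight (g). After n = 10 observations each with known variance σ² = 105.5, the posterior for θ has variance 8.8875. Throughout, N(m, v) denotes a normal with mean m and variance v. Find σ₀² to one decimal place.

σ₀² = 56.4

Posterior precision equals prior precision plus data precision: 1/σ_n² = 1/σ₀² + n/σ².
So 1/σ₀² = 1/8.8875 − 10/105.5 = 0.112518 − 0.094787 = 0.017731.
Hence σ₀² = 1/0.017731 ≈ 56.4.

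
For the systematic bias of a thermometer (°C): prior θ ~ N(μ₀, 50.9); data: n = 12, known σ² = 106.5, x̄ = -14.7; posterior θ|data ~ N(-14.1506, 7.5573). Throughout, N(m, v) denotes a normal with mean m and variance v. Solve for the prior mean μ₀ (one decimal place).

μ₀ = -11.0

With known observation variance, the Normal–Normal posterior has precision τ_n = τ₀ + n/σ² and mean μ_n = (τ₀μ₀ + (n/σ²)x̄)/τ_n.
Here τ₀ = 1/50.9 = 0.019646 and τ_data = 12/106.5 = 0.112676, so τ_n = 0.132322.
Rearranging for μ₀: μ₀ = (μ_n·τ_n − τ_data·x̄)/τ₀ = (-14.1506·0.132322 − 0.112676·-14.7) / 0.019646 = -0.216098/0.019646 ≈ -11.0.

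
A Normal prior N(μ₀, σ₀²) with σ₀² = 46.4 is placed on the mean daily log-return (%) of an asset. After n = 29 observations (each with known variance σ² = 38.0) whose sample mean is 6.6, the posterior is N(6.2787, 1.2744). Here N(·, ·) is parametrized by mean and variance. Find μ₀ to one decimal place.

μ₀ = -5.1

The posterior mean is a precision-weighted average: μ_n = (τ₀μ₀ + τ_data·x̄)/(τ₀+τ_data), with τ₀=1/σ₀² and τ_data=n/σ².
Here τ₀ = 1/46.4 = 0.021552 and τ_data = 29/38.0 = 0.763158, so τ_n = 0.784710.
Rearranging for μ₀: μ₀ = (μ_n·τ_n − τ_data·x̄)/τ₀ = (6.2787·0.784710 − 0.763158·6.6) / 0.021552 = -0.109884/0.021552 ≈ -5.1.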